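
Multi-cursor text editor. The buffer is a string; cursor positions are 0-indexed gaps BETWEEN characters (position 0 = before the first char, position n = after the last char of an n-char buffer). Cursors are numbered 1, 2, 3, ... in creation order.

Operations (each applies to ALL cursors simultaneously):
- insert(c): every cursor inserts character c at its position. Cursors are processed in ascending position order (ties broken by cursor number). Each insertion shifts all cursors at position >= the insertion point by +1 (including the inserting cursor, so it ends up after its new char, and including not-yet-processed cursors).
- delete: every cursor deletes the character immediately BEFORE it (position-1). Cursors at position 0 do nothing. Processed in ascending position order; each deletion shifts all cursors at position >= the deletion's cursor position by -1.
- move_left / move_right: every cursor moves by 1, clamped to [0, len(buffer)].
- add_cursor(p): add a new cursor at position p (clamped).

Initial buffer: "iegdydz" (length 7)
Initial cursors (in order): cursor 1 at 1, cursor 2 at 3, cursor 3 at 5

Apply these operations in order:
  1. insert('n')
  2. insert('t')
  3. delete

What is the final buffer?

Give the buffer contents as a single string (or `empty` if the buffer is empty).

After op 1 (insert('n')): buffer="inegndyndz" (len 10), cursors c1@2 c2@5 c3@8, authorship .1..2..3..
After op 2 (insert('t')): buffer="integntdyntdz" (len 13), cursors c1@3 c2@7 c3@11, authorship .11..22..33..
After op 3 (delete): buffer="inegndyndz" (len 10), cursors c1@2 c2@5 c3@8, authorship .1..2..3..

Answer: inegndyndz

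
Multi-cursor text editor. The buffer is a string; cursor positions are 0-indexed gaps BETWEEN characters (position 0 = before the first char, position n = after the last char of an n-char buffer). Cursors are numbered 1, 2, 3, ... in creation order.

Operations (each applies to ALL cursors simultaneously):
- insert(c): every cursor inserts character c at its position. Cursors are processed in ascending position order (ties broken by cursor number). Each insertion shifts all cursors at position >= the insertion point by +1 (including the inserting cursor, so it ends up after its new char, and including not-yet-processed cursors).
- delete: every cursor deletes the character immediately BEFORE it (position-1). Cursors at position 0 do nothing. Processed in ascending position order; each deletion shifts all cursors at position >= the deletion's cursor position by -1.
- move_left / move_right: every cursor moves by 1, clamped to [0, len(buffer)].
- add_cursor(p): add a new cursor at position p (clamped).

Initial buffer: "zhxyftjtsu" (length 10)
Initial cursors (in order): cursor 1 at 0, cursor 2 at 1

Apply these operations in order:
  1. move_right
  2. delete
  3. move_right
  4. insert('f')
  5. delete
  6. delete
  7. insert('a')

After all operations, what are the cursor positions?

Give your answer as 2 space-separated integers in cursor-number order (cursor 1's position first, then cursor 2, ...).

Answer: 2 2

Derivation:
After op 1 (move_right): buffer="zhxyftjtsu" (len 10), cursors c1@1 c2@2, authorship ..........
After op 2 (delete): buffer="xyftjtsu" (len 8), cursors c1@0 c2@0, authorship ........
After op 3 (move_right): buffer="xyftjtsu" (len 8), cursors c1@1 c2@1, authorship ........
After op 4 (insert('f')): buffer="xffyftjtsu" (len 10), cursors c1@3 c2@3, authorship .12.......
After op 5 (delete): buffer="xyftjtsu" (len 8), cursors c1@1 c2@1, authorship ........
After op 6 (delete): buffer="yftjtsu" (len 7), cursors c1@0 c2@0, authorship .......
After op 7 (insert('a')): buffer="aayftjtsu" (len 9), cursors c1@2 c2@2, authorship 12.......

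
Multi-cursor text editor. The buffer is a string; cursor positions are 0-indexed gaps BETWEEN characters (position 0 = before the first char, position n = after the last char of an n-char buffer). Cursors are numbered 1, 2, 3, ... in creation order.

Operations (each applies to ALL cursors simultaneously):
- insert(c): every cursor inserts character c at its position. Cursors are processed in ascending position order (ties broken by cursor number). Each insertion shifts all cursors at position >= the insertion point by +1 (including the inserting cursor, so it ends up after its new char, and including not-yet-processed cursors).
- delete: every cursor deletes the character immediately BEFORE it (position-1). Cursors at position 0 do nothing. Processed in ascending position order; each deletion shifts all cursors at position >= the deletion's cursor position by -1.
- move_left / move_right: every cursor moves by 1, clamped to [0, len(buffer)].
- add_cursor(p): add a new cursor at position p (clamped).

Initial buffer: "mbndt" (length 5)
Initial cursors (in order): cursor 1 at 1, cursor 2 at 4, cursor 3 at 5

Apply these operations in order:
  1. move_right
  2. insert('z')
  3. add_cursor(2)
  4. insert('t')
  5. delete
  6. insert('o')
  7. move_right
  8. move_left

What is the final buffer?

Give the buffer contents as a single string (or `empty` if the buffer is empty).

After op 1 (move_right): buffer="mbndt" (len 5), cursors c1@2 c2@5 c3@5, authorship .....
After op 2 (insert('z')): buffer="mbzndtzz" (len 8), cursors c1@3 c2@8 c3@8, authorship ..1...23
After op 3 (add_cursor(2)): buffer="mbzndtzz" (len 8), cursors c4@2 c1@3 c2@8 c3@8, authorship ..1...23
After op 4 (insert('t')): buffer="mbtztndtzztt" (len 12), cursors c4@3 c1@5 c2@12 c3@12, authorship ..411...2323
After op 5 (delete): buffer="mbzndtzz" (len 8), cursors c4@2 c1@3 c2@8 c3@8, authorship ..1...23
After op 6 (insert('o')): buffer="mbozondtzzoo" (len 12), cursors c4@3 c1@5 c2@12 c3@12, authorship ..411...2323
After op 7 (move_right): buffer="mbozondtzzoo" (len 12), cursors c4@4 c1@6 c2@12 c3@12, authorship ..411...2323
After op 8 (move_left): buffer="mbozondtzzoo" (len 12), cursors c4@3 c1@5 c2@11 c3@11, authorship ..411...2323

Answer: mbozondtzzoo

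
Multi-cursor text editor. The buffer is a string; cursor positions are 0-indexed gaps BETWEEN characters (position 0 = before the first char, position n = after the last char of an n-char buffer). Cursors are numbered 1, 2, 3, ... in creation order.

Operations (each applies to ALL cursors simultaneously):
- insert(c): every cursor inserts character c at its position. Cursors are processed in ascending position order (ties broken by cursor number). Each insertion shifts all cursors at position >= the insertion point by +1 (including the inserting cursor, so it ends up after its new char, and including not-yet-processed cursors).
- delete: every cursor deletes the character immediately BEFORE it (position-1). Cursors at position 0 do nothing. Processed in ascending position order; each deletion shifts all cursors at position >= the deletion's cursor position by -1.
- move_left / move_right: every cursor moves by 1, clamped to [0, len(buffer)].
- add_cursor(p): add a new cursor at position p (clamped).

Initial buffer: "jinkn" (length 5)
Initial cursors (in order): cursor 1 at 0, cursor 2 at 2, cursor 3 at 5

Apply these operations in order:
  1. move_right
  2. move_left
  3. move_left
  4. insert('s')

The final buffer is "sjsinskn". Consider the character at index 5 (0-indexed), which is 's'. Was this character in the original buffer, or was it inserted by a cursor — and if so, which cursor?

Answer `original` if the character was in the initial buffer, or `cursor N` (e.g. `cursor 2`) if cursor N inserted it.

After op 1 (move_right): buffer="jinkn" (len 5), cursors c1@1 c2@3 c3@5, authorship .....
After op 2 (move_left): buffer="jinkn" (len 5), cursors c1@0 c2@2 c3@4, authorship .....
After op 3 (move_left): buffer="jinkn" (len 5), cursors c1@0 c2@1 c3@3, authorship .....
After op 4 (insert('s')): buffer="sjsinskn" (len 8), cursors c1@1 c2@3 c3@6, authorship 1.2..3..
Authorship (.=original, N=cursor N): 1 . 2 . . 3 . .
Index 5: author = 3

Answer: cursor 3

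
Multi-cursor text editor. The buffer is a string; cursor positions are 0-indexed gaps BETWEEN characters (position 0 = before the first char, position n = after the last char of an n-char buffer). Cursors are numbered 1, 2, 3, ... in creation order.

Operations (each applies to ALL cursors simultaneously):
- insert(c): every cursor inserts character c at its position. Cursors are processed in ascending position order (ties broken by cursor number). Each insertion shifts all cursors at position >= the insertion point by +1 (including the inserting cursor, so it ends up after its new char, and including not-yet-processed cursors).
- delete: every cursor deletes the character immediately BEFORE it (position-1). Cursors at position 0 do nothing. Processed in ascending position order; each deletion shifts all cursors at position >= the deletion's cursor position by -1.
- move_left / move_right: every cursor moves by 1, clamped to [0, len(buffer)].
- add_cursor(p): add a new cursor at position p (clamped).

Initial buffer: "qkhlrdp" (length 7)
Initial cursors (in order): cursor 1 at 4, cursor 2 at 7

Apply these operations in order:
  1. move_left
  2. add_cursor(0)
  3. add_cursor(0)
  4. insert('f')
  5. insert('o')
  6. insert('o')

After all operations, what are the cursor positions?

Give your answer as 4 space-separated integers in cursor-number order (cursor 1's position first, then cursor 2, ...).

After op 1 (move_left): buffer="qkhlrdp" (len 7), cursors c1@3 c2@6, authorship .......
After op 2 (add_cursor(0)): buffer="qkhlrdp" (len 7), cursors c3@0 c1@3 c2@6, authorship .......
After op 3 (add_cursor(0)): buffer="qkhlrdp" (len 7), cursors c3@0 c4@0 c1@3 c2@6, authorship .......
After op 4 (insert('f')): buffer="ffqkhflrdfp" (len 11), cursors c3@2 c4@2 c1@6 c2@10, authorship 34...1...2.
After op 5 (insert('o')): buffer="ffooqkhfolrdfop" (len 15), cursors c3@4 c4@4 c1@9 c2@14, authorship 3434...11...22.
After op 6 (insert('o')): buffer="ffooooqkhfoolrdfoop" (len 19), cursors c3@6 c4@6 c1@12 c2@18, authorship 343434...111...222.

Answer: 12 18 6 6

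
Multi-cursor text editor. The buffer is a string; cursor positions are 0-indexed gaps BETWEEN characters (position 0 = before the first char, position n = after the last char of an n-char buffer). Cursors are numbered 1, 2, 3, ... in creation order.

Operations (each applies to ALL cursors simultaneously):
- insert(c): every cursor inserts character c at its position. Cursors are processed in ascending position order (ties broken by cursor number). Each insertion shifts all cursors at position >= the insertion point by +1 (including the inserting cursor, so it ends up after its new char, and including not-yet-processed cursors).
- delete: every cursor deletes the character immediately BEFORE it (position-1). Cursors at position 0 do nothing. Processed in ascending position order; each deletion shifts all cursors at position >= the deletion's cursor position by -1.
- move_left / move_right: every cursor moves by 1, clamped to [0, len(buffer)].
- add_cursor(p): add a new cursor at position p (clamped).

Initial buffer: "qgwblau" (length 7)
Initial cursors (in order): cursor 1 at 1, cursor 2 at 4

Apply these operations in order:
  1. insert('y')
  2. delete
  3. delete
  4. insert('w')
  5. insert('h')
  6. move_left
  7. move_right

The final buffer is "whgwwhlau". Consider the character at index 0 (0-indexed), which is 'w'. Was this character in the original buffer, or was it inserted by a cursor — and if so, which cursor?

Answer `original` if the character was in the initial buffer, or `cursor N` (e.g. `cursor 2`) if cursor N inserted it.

After op 1 (insert('y')): buffer="qygwbylau" (len 9), cursors c1@2 c2@6, authorship .1...2...
After op 2 (delete): buffer="qgwblau" (len 7), cursors c1@1 c2@4, authorship .......
After op 3 (delete): buffer="gwlau" (len 5), cursors c1@0 c2@2, authorship .....
After op 4 (insert('w')): buffer="wgwwlau" (len 7), cursors c1@1 c2@4, authorship 1..2...
After op 5 (insert('h')): buffer="whgwwhlau" (len 9), cursors c1@2 c2@6, authorship 11..22...
After op 6 (move_left): buffer="whgwwhlau" (len 9), cursors c1@1 c2@5, authorship 11..22...
After op 7 (move_right): buffer="whgwwhlau" (len 9), cursors c1@2 c2@6, authorship 11..22...
Authorship (.=original, N=cursor N): 1 1 . . 2 2 . . .
Index 0: author = 1

Answer: cursor 1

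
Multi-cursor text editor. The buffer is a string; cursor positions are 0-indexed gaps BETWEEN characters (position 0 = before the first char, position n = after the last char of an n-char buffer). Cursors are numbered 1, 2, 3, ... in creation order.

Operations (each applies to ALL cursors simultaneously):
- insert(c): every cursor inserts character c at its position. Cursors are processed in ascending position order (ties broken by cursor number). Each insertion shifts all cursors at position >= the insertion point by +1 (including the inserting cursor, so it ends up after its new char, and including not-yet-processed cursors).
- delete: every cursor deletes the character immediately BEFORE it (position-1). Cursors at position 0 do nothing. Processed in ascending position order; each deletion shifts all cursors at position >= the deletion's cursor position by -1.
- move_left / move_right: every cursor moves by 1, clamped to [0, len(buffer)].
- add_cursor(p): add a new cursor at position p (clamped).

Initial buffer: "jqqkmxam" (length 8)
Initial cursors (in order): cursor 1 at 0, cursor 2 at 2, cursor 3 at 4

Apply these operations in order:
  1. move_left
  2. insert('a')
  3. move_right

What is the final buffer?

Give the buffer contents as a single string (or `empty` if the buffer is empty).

Answer: ajaqqakmxam

Derivation:
After op 1 (move_left): buffer="jqqkmxam" (len 8), cursors c1@0 c2@1 c3@3, authorship ........
After op 2 (insert('a')): buffer="ajaqqakmxam" (len 11), cursors c1@1 c2@3 c3@6, authorship 1.2..3.....
After op 3 (move_right): buffer="ajaqqakmxam" (len 11), cursors c1@2 c2@4 c3@7, authorship 1.2..3.....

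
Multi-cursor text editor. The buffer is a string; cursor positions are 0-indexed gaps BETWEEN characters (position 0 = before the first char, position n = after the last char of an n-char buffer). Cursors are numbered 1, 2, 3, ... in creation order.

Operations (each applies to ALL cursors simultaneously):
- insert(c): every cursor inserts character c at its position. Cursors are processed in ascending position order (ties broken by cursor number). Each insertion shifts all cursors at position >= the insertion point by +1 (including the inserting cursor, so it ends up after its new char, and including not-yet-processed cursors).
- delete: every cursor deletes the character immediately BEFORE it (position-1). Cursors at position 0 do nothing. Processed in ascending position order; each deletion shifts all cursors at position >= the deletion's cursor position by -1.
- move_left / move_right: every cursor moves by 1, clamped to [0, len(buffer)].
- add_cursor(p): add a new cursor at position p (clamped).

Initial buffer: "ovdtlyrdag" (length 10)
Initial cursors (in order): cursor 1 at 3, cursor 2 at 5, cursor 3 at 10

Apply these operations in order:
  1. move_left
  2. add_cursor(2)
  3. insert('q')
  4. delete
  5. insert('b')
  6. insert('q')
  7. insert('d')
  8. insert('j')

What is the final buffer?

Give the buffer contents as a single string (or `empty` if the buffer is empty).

Answer: ovbbqqddjjdtbqdjlyrdabqdjg

Derivation:
After op 1 (move_left): buffer="ovdtlyrdag" (len 10), cursors c1@2 c2@4 c3@9, authorship ..........
After op 2 (add_cursor(2)): buffer="ovdtlyrdag" (len 10), cursors c1@2 c4@2 c2@4 c3@9, authorship ..........
After op 3 (insert('q')): buffer="ovqqdtqlyrdaqg" (len 14), cursors c1@4 c4@4 c2@7 c3@13, authorship ..14..2.....3.
After op 4 (delete): buffer="ovdtlyrdag" (len 10), cursors c1@2 c4@2 c2@4 c3@9, authorship ..........
After op 5 (insert('b')): buffer="ovbbdtblyrdabg" (len 14), cursors c1@4 c4@4 c2@7 c3@13, authorship ..14..2.....3.
After op 6 (insert('q')): buffer="ovbbqqdtbqlyrdabqg" (len 18), cursors c1@6 c4@6 c2@10 c3@17, authorship ..1414..22.....33.
After op 7 (insert('d')): buffer="ovbbqqdddtbqdlyrdabqdg" (len 22), cursors c1@8 c4@8 c2@13 c3@21, authorship ..141414..222.....333.
After op 8 (insert('j')): buffer="ovbbqqddjjdtbqdjlyrdabqdjg" (len 26), cursors c1@10 c4@10 c2@16 c3@25, authorship ..14141414..2222.....3333.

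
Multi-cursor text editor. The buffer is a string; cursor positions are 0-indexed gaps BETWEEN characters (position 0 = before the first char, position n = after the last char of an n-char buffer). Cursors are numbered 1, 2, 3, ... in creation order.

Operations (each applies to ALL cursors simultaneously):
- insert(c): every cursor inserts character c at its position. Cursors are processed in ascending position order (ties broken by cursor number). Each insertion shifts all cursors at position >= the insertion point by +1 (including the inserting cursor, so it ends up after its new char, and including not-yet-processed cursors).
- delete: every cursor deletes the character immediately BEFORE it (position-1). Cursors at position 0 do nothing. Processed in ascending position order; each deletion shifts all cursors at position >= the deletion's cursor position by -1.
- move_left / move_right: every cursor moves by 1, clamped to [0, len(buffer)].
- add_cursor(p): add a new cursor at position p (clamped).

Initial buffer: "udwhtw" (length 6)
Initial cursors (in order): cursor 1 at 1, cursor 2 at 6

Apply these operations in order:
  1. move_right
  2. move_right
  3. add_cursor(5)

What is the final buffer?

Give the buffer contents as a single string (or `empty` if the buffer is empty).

Answer: udwhtw

Derivation:
After op 1 (move_right): buffer="udwhtw" (len 6), cursors c1@2 c2@6, authorship ......
After op 2 (move_right): buffer="udwhtw" (len 6), cursors c1@3 c2@6, authorship ......
After op 3 (add_cursor(5)): buffer="udwhtw" (len 6), cursors c1@3 c3@5 c2@6, authorship ......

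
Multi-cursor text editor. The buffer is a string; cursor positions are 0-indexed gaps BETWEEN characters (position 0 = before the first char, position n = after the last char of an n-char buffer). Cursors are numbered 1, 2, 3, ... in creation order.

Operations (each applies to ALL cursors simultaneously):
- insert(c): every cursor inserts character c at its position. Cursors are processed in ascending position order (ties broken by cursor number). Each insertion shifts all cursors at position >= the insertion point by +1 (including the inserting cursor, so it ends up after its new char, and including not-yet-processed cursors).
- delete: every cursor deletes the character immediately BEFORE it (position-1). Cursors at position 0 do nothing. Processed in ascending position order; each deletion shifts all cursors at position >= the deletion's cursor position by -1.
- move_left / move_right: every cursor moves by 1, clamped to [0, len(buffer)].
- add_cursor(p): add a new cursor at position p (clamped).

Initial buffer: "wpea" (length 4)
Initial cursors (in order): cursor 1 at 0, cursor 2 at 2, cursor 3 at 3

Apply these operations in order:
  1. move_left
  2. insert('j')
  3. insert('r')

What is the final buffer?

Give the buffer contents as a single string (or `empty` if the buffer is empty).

After op 1 (move_left): buffer="wpea" (len 4), cursors c1@0 c2@1 c3@2, authorship ....
After op 2 (insert('j')): buffer="jwjpjea" (len 7), cursors c1@1 c2@3 c3@5, authorship 1.2.3..
After op 3 (insert('r')): buffer="jrwjrpjrea" (len 10), cursors c1@2 c2@5 c3@8, authorship 11.22.33..

Answer: jrwjrpjrea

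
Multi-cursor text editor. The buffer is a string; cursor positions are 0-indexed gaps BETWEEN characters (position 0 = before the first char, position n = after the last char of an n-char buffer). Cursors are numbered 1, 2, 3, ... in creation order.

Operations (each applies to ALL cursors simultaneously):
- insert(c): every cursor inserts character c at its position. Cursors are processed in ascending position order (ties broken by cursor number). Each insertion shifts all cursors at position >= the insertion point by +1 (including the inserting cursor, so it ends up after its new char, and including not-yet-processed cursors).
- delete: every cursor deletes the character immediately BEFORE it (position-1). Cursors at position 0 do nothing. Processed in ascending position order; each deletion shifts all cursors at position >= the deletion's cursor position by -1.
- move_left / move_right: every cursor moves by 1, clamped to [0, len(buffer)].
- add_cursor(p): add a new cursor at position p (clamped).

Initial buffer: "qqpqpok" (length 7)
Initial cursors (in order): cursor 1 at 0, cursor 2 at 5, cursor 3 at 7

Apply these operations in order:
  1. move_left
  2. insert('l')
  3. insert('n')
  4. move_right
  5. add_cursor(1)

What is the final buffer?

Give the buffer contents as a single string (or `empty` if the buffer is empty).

Answer: lnqqpqlnpolnk

Derivation:
After op 1 (move_left): buffer="qqpqpok" (len 7), cursors c1@0 c2@4 c3@6, authorship .......
After op 2 (insert('l')): buffer="lqqpqlpolk" (len 10), cursors c1@1 c2@6 c3@9, authorship 1....2..3.
After op 3 (insert('n')): buffer="lnqqpqlnpolnk" (len 13), cursors c1@2 c2@8 c3@12, authorship 11....22..33.
After op 4 (move_right): buffer="lnqqpqlnpolnk" (len 13), cursors c1@3 c2@9 c3@13, authorship 11....22..33.
After op 5 (add_cursor(1)): buffer="lnqqpqlnpolnk" (len 13), cursors c4@1 c1@3 c2@9 c3@13, authorship 11....22..33.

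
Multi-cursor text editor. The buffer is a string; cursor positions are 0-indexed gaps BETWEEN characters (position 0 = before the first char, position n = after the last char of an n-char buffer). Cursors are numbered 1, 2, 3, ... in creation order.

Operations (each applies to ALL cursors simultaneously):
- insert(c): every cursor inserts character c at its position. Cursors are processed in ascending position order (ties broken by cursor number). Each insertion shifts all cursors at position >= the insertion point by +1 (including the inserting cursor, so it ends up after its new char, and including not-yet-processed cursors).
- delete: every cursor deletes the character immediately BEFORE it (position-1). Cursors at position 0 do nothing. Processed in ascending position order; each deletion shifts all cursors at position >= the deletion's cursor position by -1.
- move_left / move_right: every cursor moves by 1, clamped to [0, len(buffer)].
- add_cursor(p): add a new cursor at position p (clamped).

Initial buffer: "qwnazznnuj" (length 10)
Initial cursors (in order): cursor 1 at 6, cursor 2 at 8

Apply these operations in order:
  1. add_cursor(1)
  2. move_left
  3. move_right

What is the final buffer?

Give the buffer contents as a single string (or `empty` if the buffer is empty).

After op 1 (add_cursor(1)): buffer="qwnazznnuj" (len 10), cursors c3@1 c1@6 c2@8, authorship ..........
After op 2 (move_left): buffer="qwnazznnuj" (len 10), cursors c3@0 c1@5 c2@7, authorship ..........
After op 3 (move_right): buffer="qwnazznnuj" (len 10), cursors c3@1 c1@6 c2@8, authorship ..........

Answer: qwnazznnuj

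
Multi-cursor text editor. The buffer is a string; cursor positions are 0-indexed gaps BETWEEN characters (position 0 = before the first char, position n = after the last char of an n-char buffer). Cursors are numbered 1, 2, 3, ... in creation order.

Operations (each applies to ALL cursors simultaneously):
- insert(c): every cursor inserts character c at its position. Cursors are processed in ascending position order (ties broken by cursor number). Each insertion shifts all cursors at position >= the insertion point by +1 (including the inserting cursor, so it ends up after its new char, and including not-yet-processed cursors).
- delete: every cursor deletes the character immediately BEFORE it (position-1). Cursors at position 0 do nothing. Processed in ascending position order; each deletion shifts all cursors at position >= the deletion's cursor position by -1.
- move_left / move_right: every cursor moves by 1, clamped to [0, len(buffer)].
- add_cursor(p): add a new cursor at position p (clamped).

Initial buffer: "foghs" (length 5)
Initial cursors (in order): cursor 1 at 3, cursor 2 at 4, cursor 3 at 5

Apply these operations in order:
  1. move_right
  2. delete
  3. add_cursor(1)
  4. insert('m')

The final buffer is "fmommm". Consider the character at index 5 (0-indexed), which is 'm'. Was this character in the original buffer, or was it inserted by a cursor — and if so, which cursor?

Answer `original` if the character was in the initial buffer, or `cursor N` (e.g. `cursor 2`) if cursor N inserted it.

Answer: cursor 3

Derivation:
After op 1 (move_right): buffer="foghs" (len 5), cursors c1@4 c2@5 c3@5, authorship .....
After op 2 (delete): buffer="fo" (len 2), cursors c1@2 c2@2 c3@2, authorship ..
After op 3 (add_cursor(1)): buffer="fo" (len 2), cursors c4@1 c1@2 c2@2 c3@2, authorship ..
After op 4 (insert('m')): buffer="fmommm" (len 6), cursors c4@2 c1@6 c2@6 c3@6, authorship .4.123
Authorship (.=original, N=cursor N): . 4 . 1 2 3
Index 5: author = 3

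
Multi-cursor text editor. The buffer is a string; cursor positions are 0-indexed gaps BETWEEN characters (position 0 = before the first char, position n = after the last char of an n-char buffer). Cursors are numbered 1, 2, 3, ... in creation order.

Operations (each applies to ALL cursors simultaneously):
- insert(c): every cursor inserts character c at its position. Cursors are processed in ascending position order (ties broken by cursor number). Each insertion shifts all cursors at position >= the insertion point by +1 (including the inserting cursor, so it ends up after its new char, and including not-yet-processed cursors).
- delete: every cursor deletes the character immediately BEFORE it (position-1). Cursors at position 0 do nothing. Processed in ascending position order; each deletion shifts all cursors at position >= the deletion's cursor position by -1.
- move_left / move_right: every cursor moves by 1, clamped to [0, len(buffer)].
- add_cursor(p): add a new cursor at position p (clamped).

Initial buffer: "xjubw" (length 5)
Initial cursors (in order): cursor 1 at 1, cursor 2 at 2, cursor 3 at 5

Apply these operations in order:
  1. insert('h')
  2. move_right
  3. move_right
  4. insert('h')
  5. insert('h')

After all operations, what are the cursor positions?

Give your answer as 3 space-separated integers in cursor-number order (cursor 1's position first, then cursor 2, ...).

After op 1 (insert('h')): buffer="xhjhubwh" (len 8), cursors c1@2 c2@4 c3@8, authorship .1.2...3
After op 2 (move_right): buffer="xhjhubwh" (len 8), cursors c1@3 c2@5 c3@8, authorship .1.2...3
After op 3 (move_right): buffer="xhjhubwh" (len 8), cursors c1@4 c2@6 c3@8, authorship .1.2...3
After op 4 (insert('h')): buffer="xhjhhubhwhh" (len 11), cursors c1@5 c2@8 c3@11, authorship .1.21..2.33
After op 5 (insert('h')): buffer="xhjhhhubhhwhhh" (len 14), cursors c1@6 c2@10 c3@14, authorship .1.211..22.333

Answer: 6 10 14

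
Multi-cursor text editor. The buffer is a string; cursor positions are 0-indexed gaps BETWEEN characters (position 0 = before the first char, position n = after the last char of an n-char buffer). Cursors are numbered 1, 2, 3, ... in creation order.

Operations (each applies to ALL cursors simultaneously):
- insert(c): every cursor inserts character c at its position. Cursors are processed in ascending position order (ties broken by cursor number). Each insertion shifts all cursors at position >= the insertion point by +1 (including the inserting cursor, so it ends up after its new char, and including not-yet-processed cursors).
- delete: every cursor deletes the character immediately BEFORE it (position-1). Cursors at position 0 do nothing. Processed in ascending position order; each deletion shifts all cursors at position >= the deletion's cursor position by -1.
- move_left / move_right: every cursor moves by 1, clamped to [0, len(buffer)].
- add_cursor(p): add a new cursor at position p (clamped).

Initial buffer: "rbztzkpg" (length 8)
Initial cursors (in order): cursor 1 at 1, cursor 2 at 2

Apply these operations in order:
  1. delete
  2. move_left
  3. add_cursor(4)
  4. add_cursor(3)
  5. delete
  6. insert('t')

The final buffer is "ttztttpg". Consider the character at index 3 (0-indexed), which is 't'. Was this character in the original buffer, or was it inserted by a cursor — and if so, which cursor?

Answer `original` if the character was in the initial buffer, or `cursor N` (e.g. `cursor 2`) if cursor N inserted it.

Answer: original

Derivation:
After op 1 (delete): buffer="ztzkpg" (len 6), cursors c1@0 c2@0, authorship ......
After op 2 (move_left): buffer="ztzkpg" (len 6), cursors c1@0 c2@0, authorship ......
After op 3 (add_cursor(4)): buffer="ztzkpg" (len 6), cursors c1@0 c2@0 c3@4, authorship ......
After op 4 (add_cursor(3)): buffer="ztzkpg" (len 6), cursors c1@0 c2@0 c4@3 c3@4, authorship ......
After op 5 (delete): buffer="ztpg" (len 4), cursors c1@0 c2@0 c3@2 c4@2, authorship ....
After op 6 (insert('t')): buffer="ttztttpg" (len 8), cursors c1@2 c2@2 c3@6 c4@6, authorship 12..34..
Authorship (.=original, N=cursor N): 1 2 . . 3 4 . .
Index 3: author = original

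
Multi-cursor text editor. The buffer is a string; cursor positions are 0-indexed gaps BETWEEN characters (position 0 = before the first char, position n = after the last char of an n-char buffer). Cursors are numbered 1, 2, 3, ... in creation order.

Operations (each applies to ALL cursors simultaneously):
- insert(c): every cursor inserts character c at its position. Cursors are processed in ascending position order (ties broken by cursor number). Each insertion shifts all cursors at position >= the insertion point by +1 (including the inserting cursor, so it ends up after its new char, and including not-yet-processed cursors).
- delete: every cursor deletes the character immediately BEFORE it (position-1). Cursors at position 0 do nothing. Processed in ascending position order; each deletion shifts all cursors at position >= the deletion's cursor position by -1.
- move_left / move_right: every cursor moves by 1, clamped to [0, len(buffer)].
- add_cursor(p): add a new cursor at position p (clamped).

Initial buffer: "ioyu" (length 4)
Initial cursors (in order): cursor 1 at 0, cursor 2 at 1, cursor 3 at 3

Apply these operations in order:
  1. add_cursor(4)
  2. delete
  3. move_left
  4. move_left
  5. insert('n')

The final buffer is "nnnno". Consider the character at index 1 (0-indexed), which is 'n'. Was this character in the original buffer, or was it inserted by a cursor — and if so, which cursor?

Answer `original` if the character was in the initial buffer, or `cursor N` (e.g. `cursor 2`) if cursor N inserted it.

Answer: cursor 2

Derivation:
After op 1 (add_cursor(4)): buffer="ioyu" (len 4), cursors c1@0 c2@1 c3@3 c4@4, authorship ....
After op 2 (delete): buffer="o" (len 1), cursors c1@0 c2@0 c3@1 c4@1, authorship .
After op 3 (move_left): buffer="o" (len 1), cursors c1@0 c2@0 c3@0 c4@0, authorship .
After op 4 (move_left): buffer="o" (len 1), cursors c1@0 c2@0 c3@0 c4@0, authorship .
After op 5 (insert('n')): buffer="nnnno" (len 5), cursors c1@4 c2@4 c3@4 c4@4, authorship 1234.
Authorship (.=original, N=cursor N): 1 2 3 4 .
Index 1: author = 2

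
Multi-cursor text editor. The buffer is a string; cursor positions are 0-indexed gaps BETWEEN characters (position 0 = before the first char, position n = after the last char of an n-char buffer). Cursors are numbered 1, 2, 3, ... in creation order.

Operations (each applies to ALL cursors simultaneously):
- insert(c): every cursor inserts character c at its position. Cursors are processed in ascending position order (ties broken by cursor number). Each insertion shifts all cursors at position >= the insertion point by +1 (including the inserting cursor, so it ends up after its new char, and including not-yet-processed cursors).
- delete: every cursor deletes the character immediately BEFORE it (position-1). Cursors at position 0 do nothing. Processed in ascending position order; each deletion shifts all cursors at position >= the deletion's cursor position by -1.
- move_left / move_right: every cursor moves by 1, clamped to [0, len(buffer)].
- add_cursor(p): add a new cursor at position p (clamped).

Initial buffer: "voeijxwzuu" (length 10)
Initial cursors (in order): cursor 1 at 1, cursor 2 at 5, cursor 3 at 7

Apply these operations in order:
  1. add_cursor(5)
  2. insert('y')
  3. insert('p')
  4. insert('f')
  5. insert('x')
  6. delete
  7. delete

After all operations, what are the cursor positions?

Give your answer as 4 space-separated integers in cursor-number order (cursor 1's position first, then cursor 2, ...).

After op 1 (add_cursor(5)): buffer="voeijxwzuu" (len 10), cursors c1@1 c2@5 c4@5 c3@7, authorship ..........
After op 2 (insert('y')): buffer="vyoeijyyxwyzuu" (len 14), cursors c1@2 c2@8 c4@8 c3@11, authorship .1....24..3...
After op 3 (insert('p')): buffer="vypoeijyyppxwypzuu" (len 18), cursors c1@3 c2@11 c4@11 c3@15, authorship .11....2424..33...
After op 4 (insert('f')): buffer="vypfoeijyyppffxwypfzuu" (len 22), cursors c1@4 c2@14 c4@14 c3@19, authorship .111....242424..333...
After op 5 (insert('x')): buffer="vypfxoeijyyppffxxxwypfxzuu" (len 26), cursors c1@5 c2@17 c4@17 c3@23, authorship .1111....24242424..3333...
After op 6 (delete): buffer="vypfoeijyyppffxwypfzuu" (len 22), cursors c1@4 c2@14 c4@14 c3@19, authorship .111....242424..333...
After op 7 (delete): buffer="vypoeijyyppxwypzuu" (len 18), cursors c1@3 c2@11 c4@11 c3@15, authorship .11....2424..33...

Answer: 3 11 15 11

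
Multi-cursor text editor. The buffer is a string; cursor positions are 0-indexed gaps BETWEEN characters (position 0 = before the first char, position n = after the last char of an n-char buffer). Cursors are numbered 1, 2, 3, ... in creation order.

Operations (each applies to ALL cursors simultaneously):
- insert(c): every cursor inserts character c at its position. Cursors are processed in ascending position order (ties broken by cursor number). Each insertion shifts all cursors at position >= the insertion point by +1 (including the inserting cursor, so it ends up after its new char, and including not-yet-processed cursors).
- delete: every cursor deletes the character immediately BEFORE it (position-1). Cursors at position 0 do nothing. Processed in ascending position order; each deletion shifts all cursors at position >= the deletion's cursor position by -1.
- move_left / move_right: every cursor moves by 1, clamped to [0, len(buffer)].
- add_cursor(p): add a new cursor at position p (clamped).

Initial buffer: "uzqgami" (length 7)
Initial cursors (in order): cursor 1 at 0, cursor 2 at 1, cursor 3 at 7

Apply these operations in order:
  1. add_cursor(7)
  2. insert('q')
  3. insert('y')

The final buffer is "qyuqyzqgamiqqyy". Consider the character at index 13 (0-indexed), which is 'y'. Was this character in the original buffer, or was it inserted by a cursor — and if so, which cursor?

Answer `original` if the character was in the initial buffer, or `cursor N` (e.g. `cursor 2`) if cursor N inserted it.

Answer: cursor 3

Derivation:
After op 1 (add_cursor(7)): buffer="uzqgami" (len 7), cursors c1@0 c2@1 c3@7 c4@7, authorship .......
After op 2 (insert('q')): buffer="quqzqgamiqq" (len 11), cursors c1@1 c2@3 c3@11 c4@11, authorship 1.2......34
After op 3 (insert('y')): buffer="qyuqyzqgamiqqyy" (len 15), cursors c1@2 c2@5 c3@15 c4@15, authorship 11.22......3434
Authorship (.=original, N=cursor N): 1 1 . 2 2 . . . . . . 3 4 3 4
Index 13: author = 3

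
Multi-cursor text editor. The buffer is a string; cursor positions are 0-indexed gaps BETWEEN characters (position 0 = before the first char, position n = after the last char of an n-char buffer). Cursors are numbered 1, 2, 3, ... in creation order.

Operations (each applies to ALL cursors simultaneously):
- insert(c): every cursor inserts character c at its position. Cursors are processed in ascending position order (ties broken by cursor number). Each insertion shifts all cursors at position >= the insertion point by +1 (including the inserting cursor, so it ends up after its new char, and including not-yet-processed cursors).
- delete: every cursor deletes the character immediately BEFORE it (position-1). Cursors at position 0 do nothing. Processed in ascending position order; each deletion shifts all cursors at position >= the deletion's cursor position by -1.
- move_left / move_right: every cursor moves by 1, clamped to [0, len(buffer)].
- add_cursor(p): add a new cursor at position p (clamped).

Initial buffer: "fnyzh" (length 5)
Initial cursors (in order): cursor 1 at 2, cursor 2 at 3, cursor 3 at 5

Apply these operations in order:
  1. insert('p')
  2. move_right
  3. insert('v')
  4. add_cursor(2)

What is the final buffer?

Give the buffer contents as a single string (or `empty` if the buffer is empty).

Answer: fnpyvpzvhpv

Derivation:
After op 1 (insert('p')): buffer="fnpypzhp" (len 8), cursors c1@3 c2@5 c3@8, authorship ..1.2..3
After op 2 (move_right): buffer="fnpypzhp" (len 8), cursors c1@4 c2@6 c3@8, authorship ..1.2..3
After op 3 (insert('v')): buffer="fnpyvpzvhpv" (len 11), cursors c1@5 c2@8 c3@11, authorship ..1.12.2.33
After op 4 (add_cursor(2)): buffer="fnpyvpzvhpv" (len 11), cursors c4@2 c1@5 c2@8 c3@11, authorship ..1.12.2.33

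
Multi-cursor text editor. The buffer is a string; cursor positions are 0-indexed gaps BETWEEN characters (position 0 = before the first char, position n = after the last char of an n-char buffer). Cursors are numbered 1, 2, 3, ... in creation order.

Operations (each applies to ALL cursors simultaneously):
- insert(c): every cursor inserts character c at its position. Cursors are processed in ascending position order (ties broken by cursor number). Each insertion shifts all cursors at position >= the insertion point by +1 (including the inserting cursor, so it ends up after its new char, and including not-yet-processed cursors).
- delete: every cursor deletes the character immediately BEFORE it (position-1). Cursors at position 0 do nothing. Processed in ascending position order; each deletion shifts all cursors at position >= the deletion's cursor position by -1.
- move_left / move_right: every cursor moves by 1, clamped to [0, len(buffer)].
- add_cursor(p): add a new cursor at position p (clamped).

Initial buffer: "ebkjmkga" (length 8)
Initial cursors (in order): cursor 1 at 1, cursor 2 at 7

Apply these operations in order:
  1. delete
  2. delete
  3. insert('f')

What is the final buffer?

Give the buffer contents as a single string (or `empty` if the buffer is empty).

Answer: fbkjmfa

Derivation:
After op 1 (delete): buffer="bkjmka" (len 6), cursors c1@0 c2@5, authorship ......
After op 2 (delete): buffer="bkjma" (len 5), cursors c1@0 c2@4, authorship .....
After op 3 (insert('f')): buffer="fbkjmfa" (len 7), cursors c1@1 c2@6, authorship 1....2.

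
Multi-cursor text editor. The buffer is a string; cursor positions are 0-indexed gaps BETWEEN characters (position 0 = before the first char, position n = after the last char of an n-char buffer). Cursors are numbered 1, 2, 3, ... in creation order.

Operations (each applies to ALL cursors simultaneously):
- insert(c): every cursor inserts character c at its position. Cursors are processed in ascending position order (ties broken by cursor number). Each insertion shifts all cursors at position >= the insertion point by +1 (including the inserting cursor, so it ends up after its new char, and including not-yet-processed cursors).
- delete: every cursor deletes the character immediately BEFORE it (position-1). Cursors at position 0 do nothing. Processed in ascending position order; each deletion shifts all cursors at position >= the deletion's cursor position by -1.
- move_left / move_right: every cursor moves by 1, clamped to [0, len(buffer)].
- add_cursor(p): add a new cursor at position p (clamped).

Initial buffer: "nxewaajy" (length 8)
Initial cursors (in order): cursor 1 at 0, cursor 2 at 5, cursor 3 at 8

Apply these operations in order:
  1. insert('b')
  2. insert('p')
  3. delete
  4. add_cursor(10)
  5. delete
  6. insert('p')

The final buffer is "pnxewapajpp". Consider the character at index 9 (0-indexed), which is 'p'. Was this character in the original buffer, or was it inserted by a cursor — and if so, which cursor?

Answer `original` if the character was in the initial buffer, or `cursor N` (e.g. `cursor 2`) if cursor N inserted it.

After op 1 (insert('b')): buffer="bnxewabajyb" (len 11), cursors c1@1 c2@7 c3@11, authorship 1.....2...3
After op 2 (insert('p')): buffer="bpnxewabpajybp" (len 14), cursors c1@2 c2@9 c3@14, authorship 11.....22...33
After op 3 (delete): buffer="bnxewabajyb" (len 11), cursors c1@1 c2@7 c3@11, authorship 1.....2...3
After op 4 (add_cursor(10)): buffer="bnxewabajyb" (len 11), cursors c1@1 c2@7 c4@10 c3@11, authorship 1.....2...3
After op 5 (delete): buffer="nxewaaj" (len 7), cursors c1@0 c2@5 c3@7 c4@7, authorship .......
After op 6 (insert('p')): buffer="pnxewapajpp" (len 11), cursors c1@1 c2@7 c3@11 c4@11, authorship 1.....2..34
Authorship (.=original, N=cursor N): 1 . . . . . 2 . . 3 4
Index 9: author = 3

Answer: cursor 3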